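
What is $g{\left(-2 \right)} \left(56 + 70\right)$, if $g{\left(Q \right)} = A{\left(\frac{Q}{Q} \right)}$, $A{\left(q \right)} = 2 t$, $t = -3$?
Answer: $-756$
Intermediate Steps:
$A{\left(q \right)} = -6$ ($A{\left(q \right)} = 2 \left(-3\right) = -6$)
$g{\left(Q \right)} = -6$
$g{\left(-2 \right)} \left(56 + 70\right) = - 6 \left(56 + 70\right) = \left(-6\right) 126 = -756$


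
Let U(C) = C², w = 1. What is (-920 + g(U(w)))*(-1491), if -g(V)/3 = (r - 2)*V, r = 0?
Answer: 1362774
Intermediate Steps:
g(V) = 6*V (g(V) = -3*(0 - 2)*V = -(-6)*V = 6*V)
(-920 + g(U(w)))*(-1491) = (-920 + 6*1²)*(-1491) = (-920 + 6*1)*(-1491) = (-920 + 6)*(-1491) = -914*(-1491) = 1362774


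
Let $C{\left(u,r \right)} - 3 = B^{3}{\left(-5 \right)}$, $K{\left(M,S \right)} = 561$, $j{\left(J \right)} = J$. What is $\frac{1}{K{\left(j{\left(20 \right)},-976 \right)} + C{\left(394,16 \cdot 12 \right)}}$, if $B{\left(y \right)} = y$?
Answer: $\frac{1}{439} \approx 0.0022779$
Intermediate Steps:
$C{\left(u,r \right)} = -122$ ($C{\left(u,r \right)} = 3 + \left(-5\right)^{3} = 3 - 125 = -122$)
$\frac{1}{K{\left(j{\left(20 \right)},-976 \right)} + C{\left(394,16 \cdot 12 \right)}} = \frac{1}{561 - 122} = \frac{1}{439}$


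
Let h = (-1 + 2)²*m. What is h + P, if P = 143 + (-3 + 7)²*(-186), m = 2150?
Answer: -683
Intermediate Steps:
h = 2150 (h = (-1 + 2)²*2150 = 1²*2150 = 1*2150 = 2150)
P = -2833 (P = 143 + 4²*(-186) = 143 + 16*(-186) = 143 - 2976 = -2833)
h + P = 2150 - 2833 = -683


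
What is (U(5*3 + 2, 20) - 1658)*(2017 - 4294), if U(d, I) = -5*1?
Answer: 3786651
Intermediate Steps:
U(d, I) = -5
(U(5*3 + 2, 20) - 1658)*(2017 - 4294) = (-5 - 1658)*(2017 - 4294) = -1663*(-2277) = 3786651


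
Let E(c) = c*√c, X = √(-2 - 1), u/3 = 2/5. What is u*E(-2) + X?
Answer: I*(√3 - 12*√2/5) ≈ -1.6621*I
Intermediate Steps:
u = 6/5 (u = 3*(2/5) = 3*(2*(⅕)) = 3*(⅖) = 6/5 ≈ 1.2000)
X = I*√3 (X = √(-3) = I*√3 ≈ 1.732*I)
E(c) = c^(3/2)
u*E(-2) + X = 6*(-2)^(3/2)/5 + I*√3 = 6*(-2*I*√2)/5 + I*√3 = -12*I*√2/5 + I*√3 = I*√3 - 12*I*√2/5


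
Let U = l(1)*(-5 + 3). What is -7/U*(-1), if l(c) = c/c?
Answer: -7/2 ≈ -3.5000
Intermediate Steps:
l(c) = 1
U = -2 (U = 1*(-5 + 3) = 1*(-2) = -2)
-7/U*(-1) = -7/(-2)*(-1) = -7*(-½)*(-1) = (7/2)*(-1) = -7/2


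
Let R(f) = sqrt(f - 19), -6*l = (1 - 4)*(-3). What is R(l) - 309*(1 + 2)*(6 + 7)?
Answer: -12051 + I*sqrt(82)/2 ≈ -12051.0 + 4.5277*I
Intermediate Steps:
l = -3/2 (l = -(1 - 4)*(-3)/6 = -(-1)*(-3)/2 = -1/6*9 = -3/2 ≈ -1.5000)
R(f) = sqrt(-19 + f)
R(l) - 309*(1 + 2)*(6 + 7) = sqrt(-19 - 3/2) - 309*(1 + 2)*(6 + 7) = sqrt(-41/2) - 927*13 = I*sqrt(82)/2 - 309*39 = I*sqrt(82)/2 - 12051 = -12051 + I*sqrt(82)/2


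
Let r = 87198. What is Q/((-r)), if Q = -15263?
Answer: 15263/87198 ≈ 0.17504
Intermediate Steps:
Q/((-r)) = -15263/((-1*87198)) = -15263/(-87198) = -15263*(-1/87198) = 15263/87198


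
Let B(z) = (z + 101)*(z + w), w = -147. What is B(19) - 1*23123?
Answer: -38483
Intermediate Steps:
B(z) = (-147 + z)*(101 + z) (B(z) = (z + 101)*(z - 147) = (101 + z)*(-147 + z) = (-147 + z)*(101 + z))
B(19) - 1*23123 = (-14847 + 19**2 - 46*19) - 1*23123 = (-14847 + 361 - 874) - 23123 = -15360 - 23123 = -38483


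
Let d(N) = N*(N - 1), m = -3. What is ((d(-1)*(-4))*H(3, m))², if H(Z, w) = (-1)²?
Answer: 64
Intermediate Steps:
H(Z, w) = 1
d(N) = N*(-1 + N)
((d(-1)*(-4))*H(3, m))² = ((-(-1 - 1)*(-4))*1)² = ((-1*(-2)*(-4))*1)² = ((2*(-4))*1)² = (-8*1)² = (-8)² = 64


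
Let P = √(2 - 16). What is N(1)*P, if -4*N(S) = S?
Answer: -I*√14/4 ≈ -0.93541*I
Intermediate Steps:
N(S) = -S/4
P = I*√14 (P = √(-14) = I*√14 ≈ 3.7417*I)
N(1)*P = (-¼*1)*(I*√14) = -I*√14/4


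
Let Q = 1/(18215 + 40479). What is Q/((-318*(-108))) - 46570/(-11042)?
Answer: 46937594153281/11129158569456 ≈ 4.2175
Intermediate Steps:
Q = 1/58694 ≈ 1.7038e-5
Q/((-318*(-108))) - 46570/(-11042) = 1/(58694*((-318*(-108)))) - 46570/(-11042) = (1/58694)/34344 - 46570*(-1/11042) = (1/58694)*(1/34344) + 23285/5521 = 1/2015786736 + 23285/5521 = 46937594153281/11129158569456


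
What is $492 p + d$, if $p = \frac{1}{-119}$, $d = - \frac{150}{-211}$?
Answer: $- \frac{85962}{25109} \approx -3.4236$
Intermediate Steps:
$d = \frac{150}{211}$ ($d = \left(-150\right) \left(- \frac{1}{211}\right) = \frac{150}{211} \approx 0.7109$)
$p = - \frac{1}{119} \approx -0.0084034$
$492 p + d = 492 \left(- \frac{1}{119}\right) + \frac{150}{211} = - \frac{492}{119} + \frac{150}{211} = - \frac{85962}{25109}$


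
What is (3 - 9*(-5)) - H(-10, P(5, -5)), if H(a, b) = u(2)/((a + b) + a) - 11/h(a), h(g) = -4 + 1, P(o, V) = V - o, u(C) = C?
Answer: 222/5 ≈ 44.400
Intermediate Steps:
h(g) = -3
H(a, b) = 11/3 + 2/(b + 2*a) (H(a, b) = 2/((a + b) + a) - 11/(-3) = 2/(b + 2*a) - 11*(-1/3) = 2/(b + 2*a) + 11/3 = 11/3 + 2/(b + 2*a))
(3 - 9*(-5)) - H(-10, P(5, -5)) = (3 - 9*(-5)) - (6 + 11*(-5 - 1*5) + 22*(-10))/(3*((-5 - 1*5) + 2*(-10))) = (3 + 45) - (6 + 11*(-5 - 5) - 220)/(3*((-5 - 5) - 20)) = 48 - (6 + 11*(-10) - 220)/(3*(-10 - 20)) = 48 - (6 - 110 - 220)/(3*(-30)) = 48 - (-1)*(-324)/(3*30) = 48 - 1*18/5 = 48 - 18/5 = 222/5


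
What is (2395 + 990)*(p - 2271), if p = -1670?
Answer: -13340285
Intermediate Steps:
(2395 + 990)*(p - 2271) = (2395 + 990)*(-1670 - 2271) = 3385*(-3941) = -13340285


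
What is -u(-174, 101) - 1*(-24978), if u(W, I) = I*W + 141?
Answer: 42411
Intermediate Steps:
u(W, I) = 141 + I*W
-u(-174, 101) - 1*(-24978) = -(141 + 101*(-174)) - 1*(-24978) = -(141 - 17574) + 24978 = -1*(-17433) + 24978 = 17433 + 24978 = 42411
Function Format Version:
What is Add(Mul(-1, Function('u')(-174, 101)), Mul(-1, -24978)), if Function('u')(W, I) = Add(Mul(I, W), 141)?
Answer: 42411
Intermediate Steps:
Function('u')(W, I) = Add(141, Mul(I, W))
Add(Mul(-1, Function('u')(-174, 101)), Mul(-1, -24978)) = Add(Mul(-1, Add(141, Mul(101, -174))), Mul(-1, -24978)) = Add(Mul(-1, Add(141, -17574)), 24978) = Add(Mul(-1, -17433), 24978) = Add(17433, 24978) = 42411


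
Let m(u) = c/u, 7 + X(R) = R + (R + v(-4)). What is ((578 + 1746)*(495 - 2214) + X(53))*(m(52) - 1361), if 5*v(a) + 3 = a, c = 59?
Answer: 27162348273/5 ≈ 5.4325e+9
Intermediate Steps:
v(a) = -⅗ + a/5
X(R) = -42/5 + 2*R (X(R) = -7 + (R + (R + (-⅗ + (⅕)*(-4)))) = -7 + (R + (R + (-⅗ - ⅘))) = -7 + (R + (R - 7/5)) = -7 + (R + (-7/5 + R)) = -7 + (-7/5 + 2*R) = -42/5 + 2*R)
m(u) = 59/u
((578 + 1746)*(495 - 2214) + X(53))*(m(52) - 1361) = ((578 + 1746)*(495 - 2214) + (-42/5 + 2*53))*(59/52 - 1361) = (2324*(-1719) + (-42/5 + 106))*(59*(1/52) - 1361) = (-3994956 + 488/5)*(59/52 - 1361) = -19974292/5*(-70713/52) = 27162348273/5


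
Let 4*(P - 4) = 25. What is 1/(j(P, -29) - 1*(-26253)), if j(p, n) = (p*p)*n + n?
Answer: 16/370835 ≈ 4.3146e-5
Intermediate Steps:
P = 41/4 (P = 4 + (¼)*25 = 4 + 25/4 = 41/4 ≈ 10.250)
j(p, n) = n + n*p² (j(p, n) = p²*n + n = n*p² + n = n + n*p²)
1/(j(P, -29) - 1*(-26253)) = 1/(-29*(1 + (41/4)²) - 1*(-26253)) = 1/(-29*(1 + 1681/16) + 26253) = 1/(-29*1697/16 + 26253) = 1/(-49213/16 + 26253) = 1/(370835/16) = 16/370835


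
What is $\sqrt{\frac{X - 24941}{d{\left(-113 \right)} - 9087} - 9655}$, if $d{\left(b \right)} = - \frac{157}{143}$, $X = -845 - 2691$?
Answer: $\frac{i \sqrt{16301567917015442}}{1299598} \approx 98.244 i$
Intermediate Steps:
$X = -3536$
$d{\left(b \right)} = - \frac{157}{143}$ ($d{\left(b \right)} = \left(-157\right) \frac{1}{143} = - \frac{157}{143}$)
$\sqrt{\frac{X - 24941}{d{\left(-113 \right)} - 9087} - 9655} = \sqrt{\frac{-3536 - 24941}{- \frac{157}{143} - 9087} - 9655} = \sqrt{- \frac{28477}{- \frac{1299598}{143}} - 9655} = \sqrt{\left(-28477\right) \left(- \frac{143}{1299598}\right) - 9655} = \sqrt{\frac{4072211}{1299598} - 9655} = \sqrt{- \frac{12543546479}{1299598}} = \frac{i \sqrt{16301567917015442}}{1299598}$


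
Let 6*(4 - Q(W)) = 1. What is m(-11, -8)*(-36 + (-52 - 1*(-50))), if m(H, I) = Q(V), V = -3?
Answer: -437/3 ≈ -145.67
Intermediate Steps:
Q(W) = 23/6 (Q(W) = 4 - ⅙*1 = 4 - ⅙ = 23/6)
m(H, I) = 23/6
m(-11, -8)*(-36 + (-52 - 1*(-50))) = 23*(-36 + (-52 - 1*(-50)))/6 = 23*(-36 + (-52 + 50))/6 = 23*(-36 - 2)/6 = (23/6)*(-38) = -437/3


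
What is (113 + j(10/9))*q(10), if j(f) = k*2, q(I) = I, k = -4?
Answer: 1050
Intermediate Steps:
j(f) = -8 (j(f) = -4*2 = -8)
(113 + j(10/9))*q(10) = (113 - 8)*10 = 105*10 = 1050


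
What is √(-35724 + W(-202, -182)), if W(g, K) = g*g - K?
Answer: √5262 ≈ 72.540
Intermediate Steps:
W(g, K) = g² - K
√(-35724 + W(-202, -182)) = √(-35724 + ((-202)² - 1*(-182))) = √(-35724 + (40804 + 182)) = √(-35724 + 40986) = √5262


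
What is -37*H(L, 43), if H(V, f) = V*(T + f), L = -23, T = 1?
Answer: 37444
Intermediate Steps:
H(V, f) = V*(1 + f)
-37*H(L, 43) = -(-851)*(1 + 43) = -(-851)*44 = -37*(-1012) = 37444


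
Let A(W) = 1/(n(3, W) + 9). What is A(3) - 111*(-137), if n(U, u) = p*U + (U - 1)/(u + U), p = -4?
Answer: 121653/8 ≈ 15207.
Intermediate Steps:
n(U, u) = -4*U + (-1 + U)/(U + u) (n(U, u) = -4*U + (U - 1)/(u + U) = -4*U + (-1 + U)/(U + u))
A(W) = 1/(9 + (-34 - 12*W)/(3 + W)) (A(W) = 1/((-1 + 3 - 4*3² - 4*3*W)/(3 + W) + 9) = 1/((-1 + 3 - 4*9 - 12*W)/(3 + W) + 9) = 1/((-1 + 3 - 36 - 12*W)/(3 + W) + 9) = 1/((-34 - 12*W)/(3 + W) + 9) = 1/(9 + (-34 - 12*W)/(3 + W)))
A(3) - 111*(-137) = (3 + 3)/(-7 - 3*3) - 111*(-137) = 6/(-7 - 9) + 15207 = 6/(-16) + 15207 = -1/16*6 + 15207 = -3/8 + 15207 = 121653/8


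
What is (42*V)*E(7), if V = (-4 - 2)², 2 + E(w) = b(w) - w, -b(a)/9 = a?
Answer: -108864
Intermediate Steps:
b(a) = -9*a
E(w) = -2 - 10*w (E(w) = -2 + (-9*w - w) = -2 - 10*w)
V = 36 (V = (-6)² = 36)
(42*V)*E(7) = (42*36)*(-2 - 10*7) = 1512*(-2 - 70) = 1512*(-72) = -108864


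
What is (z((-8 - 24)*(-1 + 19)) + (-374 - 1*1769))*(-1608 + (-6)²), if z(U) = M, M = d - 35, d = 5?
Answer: 3415956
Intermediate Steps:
M = -30 (M = 5 - 35 = -30)
z(U) = -30
(z((-8 - 24)*(-1 + 19)) + (-374 - 1*1769))*(-1608 + (-6)²) = (-30 + (-374 - 1*1769))*(-1608 + (-6)²) = (-30 + (-374 - 1769))*(-1608 + 36) = (-30 - 2143)*(-1572) = -2173*(-1572) = 3415956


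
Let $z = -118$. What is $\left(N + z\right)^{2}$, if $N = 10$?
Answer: $11664$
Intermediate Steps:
$\left(N + z\right)^{2} = \left(10 - 118\right)^{2} = \left(-108\right)^{2} = 11664$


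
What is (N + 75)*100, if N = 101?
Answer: 17600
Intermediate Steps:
(N + 75)*100 = (101 + 75)*100 = 176*100 = 17600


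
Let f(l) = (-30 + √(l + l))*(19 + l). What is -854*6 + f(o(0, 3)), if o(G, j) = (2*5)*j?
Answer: -6594 + 98*√15 ≈ -6214.4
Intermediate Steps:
o(G, j) = 10*j
f(l) = (-30 + √2*√l)*(19 + l) (f(l) = (-30 + √(2*l))*(19 + l) = (-30 + √2*√l)*(19 + l))
-854*6 + f(o(0, 3)) = -854*6 + (-570 - 300*3 + √2*(10*3)^(3/2) + 19*√2*√(10*3)) = -5124 + (-570 - 30*30 + √2*30^(3/2) + 19*√2*√30) = -5124 + (-570 - 900 + √2*(30*√30) + 38*√15) = -5124 + (-570 - 900 + 60*√15 + 38*√15) = -5124 + (-1470 + 98*√15) = -6594 + 98*√15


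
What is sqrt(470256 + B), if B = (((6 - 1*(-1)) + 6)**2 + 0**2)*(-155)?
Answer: sqrt(444061) ≈ 666.38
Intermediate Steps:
B = -26195 (B = (((6 + 1) + 6)**2 + 0)*(-155) = ((7 + 6)**2 + 0)*(-155) = (13**2 + 0)*(-155) = (169 + 0)*(-155) = 169*(-155) = -26195)
sqrt(470256 + B) = sqrt(470256 - 26195) = sqrt(444061)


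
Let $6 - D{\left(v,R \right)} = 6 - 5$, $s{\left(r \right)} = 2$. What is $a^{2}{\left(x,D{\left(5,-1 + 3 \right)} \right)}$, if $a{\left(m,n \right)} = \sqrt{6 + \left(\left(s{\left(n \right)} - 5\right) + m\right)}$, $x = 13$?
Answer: $16$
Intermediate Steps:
$D{\left(v,R \right)} = 5$ ($D{\left(v,R \right)} = 6 - \left(6 - 5\right) = 6 - 1 = 5$)
$a{\left(m,n \right)} = \sqrt{3 + m}$ ($a{\left(m,n \right)} = \sqrt{6 + \left(\left(2 - 5\right) + m\right)} = \sqrt{6 + \left(-3 + m\right)} = \sqrt{3 + m}$)
$a^{2}{\left(x,D{\left(5,-1 + 3 \right)} \right)} = \left(\sqrt{3 + 13}\right)^{2} = \left(\sqrt{16}\right)^{2} = 4^{2} = 16$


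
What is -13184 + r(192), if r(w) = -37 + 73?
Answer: -13148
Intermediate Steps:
r(w) = 36
-13184 + r(192) = -13184 + 36 = -13148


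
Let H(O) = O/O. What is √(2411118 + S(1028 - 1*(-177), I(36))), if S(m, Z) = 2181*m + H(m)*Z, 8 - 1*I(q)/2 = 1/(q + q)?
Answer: √181412603/6 ≈ 2244.8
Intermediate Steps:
H(O) = 1
I(q) = 16 - 1/q (I(q) = 16 - 2/(q + q) = 16 - 2*1/(2*q) = 16 - 1/q)
S(m, Z) = Z + 2181*m (S(m, Z) = 2181*m + 1*Z = 2181*m + Z = Z + 2181*m)
√(2411118 + S(1028 - 1*(-177), I(36))) = √(2411118 + ((16 - 1/36) + 2181*(1028 - 1*(-177)))) = √(2411118 + ((16 - 1*1/36) + 2181*(1028 + 177))) = √(2411118 + ((16 - 1/36) + 2181*1205)) = √(2411118 + (575/36 + 2628105)) = √(2411118 + 94612355/36) = √(181412603/36) = √181412603/6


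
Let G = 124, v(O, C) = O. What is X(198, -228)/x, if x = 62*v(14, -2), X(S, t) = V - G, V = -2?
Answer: -9/62 ≈ -0.14516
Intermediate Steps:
X(S, t) = -126 (X(S, t) = -2 - 1*124 = -2 - 124 = -126)
x = 868 (x = 62*14 = 868)
X(198, -228)/x = -126/868 = -126*1/868 = -9/62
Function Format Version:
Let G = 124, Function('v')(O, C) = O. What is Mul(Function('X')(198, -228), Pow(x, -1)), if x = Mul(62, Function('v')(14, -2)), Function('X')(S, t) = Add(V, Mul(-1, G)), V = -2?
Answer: Rational(-9, 62) ≈ -0.14516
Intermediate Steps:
Function('X')(S, t) = -126 (Function('X')(S, t) = Add(-2, Mul(-1, 124)) = Add(-2, -124) = -126)
x = 868 (x = Mul(62, 14) = 868)
Mul(Function('X')(198, -228), Pow(x, -1)) = Mul(-126, Pow(868, -1)) = Mul(-126, Rational(1, 868)) = Rational(-9, 62)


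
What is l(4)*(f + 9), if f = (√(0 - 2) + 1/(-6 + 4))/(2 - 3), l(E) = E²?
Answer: 152 - 16*I*√2 ≈ 152.0 - 22.627*I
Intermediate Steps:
f = ½ - I*√2 (f = (√(-2) + 1/(-2))/(-1) = (I*√2 - ½)*(-1) = (-½ + I*√2)*(-1) = ½ - I*√2 ≈ 0.5 - 1.4142*I)
l(4)*(f + 9) = 4²*((½ - I*√2) + 9) = 16*(19/2 - I*√2) = 152 - 16*I*√2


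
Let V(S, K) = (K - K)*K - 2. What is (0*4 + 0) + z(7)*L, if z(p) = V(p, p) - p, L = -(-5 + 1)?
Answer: -36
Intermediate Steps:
L = 4 (L = -1*(-4) = 4)
V(S, K) = -2 (V(S, K) = 0*K - 2 = 0 - 2 = -2)
z(p) = -2 - p
(0*4 + 0) + z(7)*L = (0*4 + 0) + (-2 - 1*7)*4 = (0 + 0) + (-2 - 7)*4 = 0 - 9*4 = 0 - 36 = -36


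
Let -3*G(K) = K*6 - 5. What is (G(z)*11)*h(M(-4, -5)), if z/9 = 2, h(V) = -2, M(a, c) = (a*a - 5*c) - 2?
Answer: 2266/3 ≈ 755.33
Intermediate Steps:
M(a, c) = -2 + a² - 5*c (M(a, c) = (a² - 5*c) - 2 = -2 + a² - 5*c)
z = 18 (z = 9*2 = 18)
G(K) = 5/3 - 2*K (G(K) = -(K*6 - 5)/3 = -(6*K - 5)/3 = -(-5 + 6*K)/3 = 5/3 - 2*K)
(G(z)*11)*h(M(-4, -5)) = ((5/3 - 2*18)*11)*(-2) = ((5/3 - 36)*11)*(-2) = -103/3*11*(-2) = -1133/3*(-2) = 2266/3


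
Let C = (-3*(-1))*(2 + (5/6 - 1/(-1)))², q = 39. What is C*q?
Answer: 6877/4 ≈ 1719.3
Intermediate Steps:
C = 529/12 (C = 3*(2 + (5*(⅙) - 1*(-1)))² = 3*(2 + (⅚ + 1))² = 3*(2 + 11/6)² = 3*(23/6)² = 3*(529/36) = 529/12 ≈ 44.083)
C*q = (529/12)*39 = 6877/4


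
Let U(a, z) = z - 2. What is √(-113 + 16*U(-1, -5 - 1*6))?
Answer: I*√321 ≈ 17.916*I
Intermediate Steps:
U(a, z) = -2 + z
√(-113 + 16*U(-1, -5 - 1*6)) = √(-113 + 16*(-2 + (-5 - 1*6))) = √(-113 + 16*(-2 + (-5 - 6))) = √(-113 + 16*(-2 - 11)) = √(-113 + 16*(-13)) = √(-113 - 208) = √(-321) = I*√321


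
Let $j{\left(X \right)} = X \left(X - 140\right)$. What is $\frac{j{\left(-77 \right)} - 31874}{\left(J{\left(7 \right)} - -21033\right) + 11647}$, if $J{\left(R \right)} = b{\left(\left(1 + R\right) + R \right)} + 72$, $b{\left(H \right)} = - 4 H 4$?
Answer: $- \frac{15165}{32512} \approx -0.46644$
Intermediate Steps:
$b{\left(H \right)} = - 16 H$
$j{\left(X \right)} = X \left(-140 + X\right)$
$J{\left(R \right)} = 56 - 32 R$ ($J{\left(R \right)} = - 16 \left(\left(1 + R\right) + R\right) + 72 = - 16 \left(1 + 2 R\right) + 72 = \left(-16 - 32 R\right) + 72 = 56 - 32 R$)
$\frac{j{\left(-77 \right)} - 31874}{\left(J{\left(7 \right)} - -21033\right) + 11647} = \frac{- 77 \left(-140 - 77\right) - 31874}{\left(\left(56 - 224\right) - -21033\right) + 11647} = \frac{\left(-77\right) \left(-217\right) - 31874}{\left(\left(56 - 224\right) + 21033\right) + 11647} = \frac{16709 - 31874}{\left(-168 + 21033\right) + 11647} = - \frac{15165}{20865 + 11647} = - \frac{15165}{32512}$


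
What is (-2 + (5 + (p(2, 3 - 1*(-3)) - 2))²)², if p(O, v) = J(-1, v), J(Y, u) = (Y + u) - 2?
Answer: 1156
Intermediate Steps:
J(Y, u) = -2 + Y + u
p(O, v) = -3 + v (p(O, v) = -2 - 1 + v = -3 + v)
(-2 + (5 + (p(2, 3 - 1*(-3)) - 2))²)² = (-2 + (5 + ((-3 + (3 - 1*(-3))) - 2))²)² = (-2 + (5 + ((-3 + (3 + 3)) - 2))²)² = (-2 + (5 + ((-3 + 6) - 2))²)² = (-2 + (5 + (3 - 2))²)² = (-2 + (5 + 1)²)² = (-2 + 6²)² = (-2 + 36)² = 34² = 1156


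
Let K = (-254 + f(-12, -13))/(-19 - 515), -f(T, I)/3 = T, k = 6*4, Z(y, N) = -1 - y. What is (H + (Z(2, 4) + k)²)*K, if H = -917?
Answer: -51884/267 ≈ -194.32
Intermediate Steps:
k = 24
f(T, I) = -3*T
K = 109/267 (K = (-254 - 3*(-12))/(-19 - 515) = (-254 + 36)/(-534) = -218*(-1/534) = 109/267 ≈ 0.40824)
(H + (Z(2, 4) + k)²)*K = (-917 + ((-1 - 1*2) + 24)²)*(109/267) = (-917 + ((-1 - 2) + 24)²)*(109/267) = (-917 + (-3 + 24)²)*(109/267) = (-917 + 21²)*(109/267) = (-917 + 441)*(109/267) = -476*109/267 = -51884/267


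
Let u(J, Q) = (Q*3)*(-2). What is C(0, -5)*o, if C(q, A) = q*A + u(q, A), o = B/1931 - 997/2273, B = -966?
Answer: -123627750/4389163 ≈ -28.167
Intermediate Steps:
u(J, Q) = -6*Q (u(J, Q) = (3*Q)*(-2) = -6*Q)
o = -4120925/4389163 (o = -966/1931 - 997/2273 = -4120925/4389163 ≈ -0.93889)
C(q, A) = -6*A + A*q (C(q, A) = q*A - 6*A = A*q - 6*A = -6*A + A*q)
C(0, -5)*o = -5*(-6 + 0)*(-4120925/4389163) = -5*(-6)*(-4120925/4389163) = 30*(-4120925/4389163) = -123627750/4389163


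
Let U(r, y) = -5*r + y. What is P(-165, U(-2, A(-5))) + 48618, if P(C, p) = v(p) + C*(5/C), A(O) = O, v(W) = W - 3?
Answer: 48625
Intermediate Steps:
v(W) = -3 + W
U(r, y) = y - 5*r
P(C, p) = 2 + p (P(C, p) = (-3 + p) + C*(5/C) = (-3 + p) + 5 = 2 + p)
P(-165, U(-2, A(-5))) + 48618 = (2 + (-5 - 5*(-2))) + 48618 = (2 + (-5 + 10)) + 48618 = (2 + 5) + 48618 = 7 + 48618 = 48625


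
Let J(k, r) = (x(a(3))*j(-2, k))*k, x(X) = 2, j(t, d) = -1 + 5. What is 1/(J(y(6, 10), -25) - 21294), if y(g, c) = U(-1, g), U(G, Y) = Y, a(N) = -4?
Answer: -1/21246 ≈ -4.7068e-5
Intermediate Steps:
j(t, d) = 4
y(g, c) = g
J(k, r) = 8*k (J(k, r) = (2*4)*k = 8*k)
1/(J(y(6, 10), -25) - 21294) = 1/(8*6 - 21294) = 1/(48 - 21294) = 1/(-21246) = -1/21246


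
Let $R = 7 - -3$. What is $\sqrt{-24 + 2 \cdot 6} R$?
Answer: $20 i \sqrt{3} \approx 34.641 i$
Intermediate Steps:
$R = 10$ ($R = 7 + 3 = 10$)
$\sqrt{-24 + 2 \cdot 6} R = \sqrt{-24 + 2 \cdot 6} \cdot 10 = \sqrt{-24 + 12} \cdot 10 = \sqrt{-12} \cdot 10 = 2 i \sqrt{3} \cdot 10 = 20 i \sqrt{3}$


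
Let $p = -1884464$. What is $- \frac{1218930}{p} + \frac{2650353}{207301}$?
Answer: $\frac{2623590111861}{195325635832} \approx 13.432$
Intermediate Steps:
$- \frac{1218930}{p} + \frac{2650353}{207301} = - \frac{1218930}{-1884464} + \frac{2650353}{207301} = \left(-1218930\right) \left(- \frac{1}{1884464}\right) + 2650353 \cdot \frac{1}{207301} = \frac{609465}{942232} + \frac{2650353}{207301} = \frac{2623590111861}{195325635832}$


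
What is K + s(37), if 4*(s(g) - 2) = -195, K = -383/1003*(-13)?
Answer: -167645/4012 ≈ -41.786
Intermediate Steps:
K = 4979/1003 (K = -383*1/1003*(-13) = -383/1003*(-13) = 4979/1003 ≈ 4.9641)
s(g) = -187/4 (s(g) = 2 + (¼)*(-195) = 2 - 195/4 = -187/4)
K + s(37) = 4979/1003 - 187/4 = -167645/4012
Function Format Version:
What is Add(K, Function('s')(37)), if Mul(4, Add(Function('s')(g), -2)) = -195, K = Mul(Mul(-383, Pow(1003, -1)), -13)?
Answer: Rational(-167645, 4012) ≈ -41.786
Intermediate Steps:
K = Rational(4979, 1003) (K = Mul(Mul(-383, Rational(1, 1003)), -13) = Mul(Rational(-383, 1003), -13) = Rational(4979, 1003) ≈ 4.9641)
Function('s')(g) = Rational(-187, 4) (Function('s')(g) = Add(2, Mul(Rational(1, 4), -195)) = Add(2, Rational(-195, 4)) = Rational(-187, 4))
Add(K, Function('s')(37)) = Add(Rational(4979, 1003), Rational(-187, 4)) = Rational(-167645, 4012)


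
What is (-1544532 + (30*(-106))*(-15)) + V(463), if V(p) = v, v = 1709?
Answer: -1495123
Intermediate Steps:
V(p) = 1709
(-1544532 + (30*(-106))*(-15)) + V(463) = (-1544532 + (30*(-106))*(-15)) + 1709 = (-1544532 - 3180*(-15)) + 1709 = (-1544532 + 47700) + 1709 = -1496832 + 1709 = -1495123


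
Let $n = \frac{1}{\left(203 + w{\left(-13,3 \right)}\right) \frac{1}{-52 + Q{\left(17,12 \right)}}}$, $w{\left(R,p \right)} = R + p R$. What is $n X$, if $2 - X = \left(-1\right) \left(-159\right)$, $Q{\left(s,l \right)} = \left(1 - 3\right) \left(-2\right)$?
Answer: $\frac{7536}{151} \approx 49.907$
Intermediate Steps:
$Q{\left(s,l \right)} = 4$ ($Q{\left(s,l \right)} = \left(-2\right) \left(-2\right) = 4$)
$w{\left(R,p \right)} = R + R p$
$n = - \frac{48}{151}$ ($n = \frac{1}{\left(203 - 13 \left(1 + 3\right)\right) \frac{1}{-52 + 4}} = \frac{1}{\left(203 - 52\right) \frac{1}{-48}} = \frac{1}{\left(203 - 52\right) \left(- \frac{1}{48}\right)} = \frac{1}{151 \left(- \frac{1}{48}\right)} = \frac{1}{- \frac{151}{48}} = - \frac{48}{151} \approx -0.31788$)
$X = -157$ ($X = 2 - \left(-1\right) \left(-159\right) = 2 - 159 = -157$)
$n X = \left(- \frac{48}{151}\right) \left(-157\right) = \frac{7536}{151}$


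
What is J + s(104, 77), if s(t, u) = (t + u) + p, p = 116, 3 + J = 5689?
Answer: 5983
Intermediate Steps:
J = 5686 (J = -3 + 5689 = 5686)
s(t, u) = 116 + t + u (s(t, u) = (t + u) + 116 = 116 + t + u)
J + s(104, 77) = 5686 + (116 + 104 + 77) = 5686 + 297 = 5983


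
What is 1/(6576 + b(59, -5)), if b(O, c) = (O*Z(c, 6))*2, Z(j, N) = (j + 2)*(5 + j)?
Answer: 1/6576 ≈ 0.00015207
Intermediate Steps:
Z(j, N) = (2 + j)*(5 + j)
b(O, c) = 2*O*(10 + c² + 7*c) (b(O, c) = (O*(10 + c² + 7*c))*2 = 2*O*(10 + c² + 7*c))
1/(6576 + b(59, -5)) = 1/(6576 + 2*59*(10 + (-5)² + 7*(-5))) = 1/(6576 + 2*59*(10 + 25 - 35)) = 1/(6576 + 2*59*0) = 1/(6576 + 0) = 1/6576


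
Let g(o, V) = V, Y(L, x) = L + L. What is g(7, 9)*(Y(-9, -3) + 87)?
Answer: 621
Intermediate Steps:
Y(L, x) = 2*L
g(7, 9)*(Y(-9, -3) + 87) = 9*(2*(-9) + 87) = 9*(-18 + 87) = 9*69 = 621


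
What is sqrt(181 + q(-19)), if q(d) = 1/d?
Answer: 3*sqrt(7258)/19 ≈ 13.452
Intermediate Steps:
sqrt(181 + q(-19)) = sqrt(181 + 1/(-19)) = sqrt(181 - 1/19) = sqrt(3438/19) = 3*sqrt(7258)/19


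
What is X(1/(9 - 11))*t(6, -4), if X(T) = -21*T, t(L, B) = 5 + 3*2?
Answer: 231/2 ≈ 115.50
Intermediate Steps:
t(L, B) = 11 (t(L, B) = 5 + 6 = 11)
X(1/(9 - 11))*t(6, -4) = -21/(9 - 11)*11 = -21/(-2)*11 = -21*(-1/2)*11 = (21/2)*11 = 231/2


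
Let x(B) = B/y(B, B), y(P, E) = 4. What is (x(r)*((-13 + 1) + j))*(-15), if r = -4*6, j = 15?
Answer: 270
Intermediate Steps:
r = -24
x(B) = B/4
(x(r)*((-13 + 1) + j))*(-15) = (((¼)*(-24))*((-13 + 1) + 15))*(-15) = -6*(-12 + 15)*(-15) = -6*3*(-15) = -18*(-15) = 270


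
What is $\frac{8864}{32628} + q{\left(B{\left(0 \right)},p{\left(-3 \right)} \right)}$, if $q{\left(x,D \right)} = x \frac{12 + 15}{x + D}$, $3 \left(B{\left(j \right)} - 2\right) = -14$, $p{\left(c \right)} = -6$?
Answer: $\frac{909764}{106041} \approx 8.5794$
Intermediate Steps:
$B{\left(j \right)} = - \frac{8}{3}$ ($B{\left(j \right)} = 2 + \frac{1}{3} \left(-14\right) = 2 - \frac{14}{3} = - \frac{8}{3}$)
$q{\left(x,D \right)} = \frac{27 x}{D + x}$ ($q{\left(x,D \right)} = x \frac{27}{D + x} = \frac{27 x}{D + x}$)
$\frac{8864}{32628} + q{\left(B{\left(0 \right)},p{\left(-3 \right)} \right)} = \frac{8864}{32628} + 27 \left(- \frac{8}{3}\right) \frac{1}{-6 - \frac{8}{3}} = 8864 \cdot \frac{1}{32628} + 27 \left(- \frac{8}{3}\right) \frac{1}{- \frac{26}{3}} = \frac{2216}{8157} + 27 \left(- \frac{8}{3}\right) \left(- \frac{3}{26}\right) = \frac{2216}{8157} + \frac{108}{13} = \frac{909764}{106041}$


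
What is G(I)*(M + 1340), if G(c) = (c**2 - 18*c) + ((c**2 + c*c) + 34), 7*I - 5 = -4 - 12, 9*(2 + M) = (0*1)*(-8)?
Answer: 4569270/49 ≈ 93250.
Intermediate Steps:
M = -2 (M = -2 + ((0*1)*(-8))/9 = -2 + (0*(-8))/9 = -2 + (1/9)*0 = -2 + 0 = -2)
I = -11/7 (I = 5/7 + (-4 - 12)/7 = 5/7 + (1/7)*(-16) = 5/7 - 16/7 = -11/7 ≈ -1.5714)
G(c) = 34 - 18*c + 3*c**2 (G(c) = (c**2 - 18*c) + ((c**2 + c**2) + 34) = (c**2 - 18*c) + (2*c**2 + 34) = (c**2 - 18*c) + (34 + 2*c**2) = 34 - 18*c + 3*c**2)
G(I)*(M + 1340) = (34 - 18*(-11/7) + 3*(-11/7)**2)*(-2 + 1340) = (34 + 198/7 + 3*(121/49))*1338 = (34 + 198/7 + 363/49)*1338 = (3415/49)*1338 = 4569270/49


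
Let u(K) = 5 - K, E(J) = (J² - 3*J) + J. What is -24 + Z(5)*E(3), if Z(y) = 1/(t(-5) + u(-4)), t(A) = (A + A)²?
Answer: -2613/109 ≈ -23.972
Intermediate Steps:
E(J) = J² - 2*J
t(A) = 4*A² (t(A) = (2*A)² = 4*A²)
Z(y) = 1/109 (Z(y) = 1/(4*(-5)² + (5 - 1*(-4))) = 1/(4*25 + (5 + 4)) = 1/(100 + 9) = 1/109)
-24 + Z(5)*E(3) = -24 + (3*(-2 + 3))/109 = -24 + (3*1)/109 = -24 + (1/109)*3 = -24 + 3/109 = -2613/109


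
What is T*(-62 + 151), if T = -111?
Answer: -9879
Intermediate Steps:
T*(-62 + 151) = -111*(-62 + 151) = -111*89 = -9879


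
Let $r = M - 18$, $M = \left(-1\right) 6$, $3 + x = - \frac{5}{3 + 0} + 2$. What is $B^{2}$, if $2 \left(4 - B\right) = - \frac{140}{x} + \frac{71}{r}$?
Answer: $\frac{994009}{2304} \approx 431.43$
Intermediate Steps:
$x = - \frac{8}{3}$ ($x = -3 + \left(- \frac{5}{3 + 0} + 2\right) = -3 + \left(- \frac{5}{3} + 2\right) = -3 + \frac{1}{3} = - \frac{8}{3} \approx -2.6667$)
$M = -6$
$r = -24$ ($r = -6 - 18 = -24$)
$B = - \frac{997}{48}$ ($B = 4 - \frac{- \frac{140}{- \frac{8}{3}} + \frac{71}{-24}}{2} = 4 - \frac{\left(-140\right) \left(- \frac{3}{8}\right) + 71 \left(- \frac{1}{24}\right)}{2} = 4 - \frac{\frac{105}{2} - \frac{71}{24}}{2} = 4 - \frac{1189}{48} = - \frac{997}{48} \approx -20.771$)
$B^{2} = \left(- \frac{997}{48}\right)^{2} = \frac{994009}{2304}$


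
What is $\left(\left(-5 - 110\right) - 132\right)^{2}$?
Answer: $61009$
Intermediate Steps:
$\left(\left(-5 - 110\right) - 132\right)^{2} = \left(-115 - 132\right)^{2} = \left(-247\right)^{2} = 61009$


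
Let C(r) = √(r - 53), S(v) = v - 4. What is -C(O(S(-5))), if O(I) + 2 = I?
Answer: -8*I ≈ -8.0*I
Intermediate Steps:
S(v) = -4 + v
O(I) = -2 + I
C(r) = √(-53 + r)
-C(O(S(-5))) = -√(-53 + (-2 + (-4 - 5))) = -√(-53 + (-2 - 9)) = -√(-53 - 11) = -√(-64) = -8*I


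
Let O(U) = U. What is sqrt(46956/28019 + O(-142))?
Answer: I*sqrt(110163479098)/28019 ≈ 11.846*I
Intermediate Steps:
sqrt(46956/28019 + O(-142)) = sqrt(46956/28019 - 142) = sqrt(-3931742/28019) = I*sqrt(110163479098)/28019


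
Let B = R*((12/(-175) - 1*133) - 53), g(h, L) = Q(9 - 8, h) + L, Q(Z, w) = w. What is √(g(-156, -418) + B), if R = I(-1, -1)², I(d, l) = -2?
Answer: I*√1614886/35 ≈ 36.308*I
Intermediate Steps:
g(h, L) = L + h (g(h, L) = h + L = L + h)
R = 4 (R = (-2)² = 4)
B = -130248/175 (B = 4*((12/(-175) - 1*133) - 53) = 4*((12*(-1/175) - 133) - 53) = 4*((-12/175 - 133) - 53) = 4*(-23287/175 - 53) = 4*(-32562/175) = -130248/175 ≈ -744.27)
√(g(-156, -418) + B) = √((-418 - 156) - 130248/175) = √(-574 - 130248/175) = √(-230698/175) = I*√1614886/35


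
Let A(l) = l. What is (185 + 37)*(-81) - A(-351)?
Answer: -17631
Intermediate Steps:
(185 + 37)*(-81) - A(-351) = (185 + 37)*(-81) - 1*(-351) = 222*(-81) + 351 = -17982 + 351 = -17631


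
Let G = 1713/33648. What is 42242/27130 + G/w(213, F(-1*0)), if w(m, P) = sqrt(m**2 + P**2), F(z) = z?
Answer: 50465983583/32406893520 ≈ 1.5573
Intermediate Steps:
G = 571/11216 (G = 1713*(1/33648) = 571/11216 ≈ 0.050909)
w(m, P) = sqrt(P**2 + m**2)
42242/27130 + G/w(213, F(-1*0)) = 42242/27130 + 571/(11216*(sqrt((-1*0)**2 + 213**2))) = 42242*(1/27130) + 571/(11216*(sqrt(0**2 + 45369))) = 21121/13565 + 571/(11216*(sqrt(0 + 45369))) = 21121/13565 + 571/(11216*(sqrt(45369))) = 21121/13565 + (571/11216)/213 = 21121/13565 + (571/11216)*(1/213) = 21121/13565 + 571/2389008 = 50465983583/32406893520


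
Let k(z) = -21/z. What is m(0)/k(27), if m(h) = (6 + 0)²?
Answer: -324/7 ≈ -46.286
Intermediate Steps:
m(h) = 36 (m(h) = 6² = 36)
m(0)/k(27) = 36/((-21/27)) = 36/((-21*1/27)) = 36/(-7/9) = 36*(-9/7) = -324/7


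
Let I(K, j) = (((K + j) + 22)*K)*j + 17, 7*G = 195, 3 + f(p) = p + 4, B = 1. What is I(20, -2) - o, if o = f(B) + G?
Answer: -11290/7 ≈ -1612.9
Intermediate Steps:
f(p) = 1 + p (f(p) = -3 + (p + 4) = -3 + (4 + p) = 1 + p)
G = 195/7 (G = (1/7)*195 = 195/7 ≈ 27.857)
I(K, j) = 17 + K*j*(22 + K + j) (I(K, j) = ((22 + K + j)*K)*j + 17 = (K*(22 + K + j))*j + 17 = K*j*(22 + K + j) + 17 = 17 + K*j*(22 + K + j))
o = 209/7 (o = (1 + 1) + 195/7 = 2 + 195/7 = 209/7 ≈ 29.857)
I(20, -2) - o = (17 + 20*(-2)**2 - 2*20**2 + 22*20*(-2)) - 1*209/7 = (17 + 20*4 - 2*400 - 880) - 209/7 = (17 + 80 - 800 - 880) - 209/7 = -1583 - 209/7 = -11290/7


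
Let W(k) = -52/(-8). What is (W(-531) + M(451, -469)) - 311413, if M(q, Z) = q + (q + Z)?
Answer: -621947/2 ≈ -3.1097e+5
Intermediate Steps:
M(q, Z) = Z + 2*q (M(q, Z) = q + (Z + q) = Z + 2*q)
W(k) = 13/2 (W(k) = -⅛*(-52) = 13/2)
(W(-531) + M(451, -469)) - 311413 = (13/2 + (-469 + 2*451)) - 311413 = (13/2 + (-469 + 902)) - 311413 = (13/2 + 433) - 311413 = 879/2 - 311413 = -621947/2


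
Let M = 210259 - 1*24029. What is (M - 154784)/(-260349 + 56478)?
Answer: -10482/67957 ≈ -0.15424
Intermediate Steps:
M = 186230 (M = 210259 - 24029 = 186230)
(M - 154784)/(-260349 + 56478) = (186230 - 154784)/(-260349 + 56478) = 31446/(-203871) = 31446*(-1/203871) = -10482/67957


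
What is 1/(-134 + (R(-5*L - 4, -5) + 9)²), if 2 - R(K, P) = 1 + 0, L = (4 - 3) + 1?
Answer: -1/34 ≈ -0.029412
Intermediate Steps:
L = 2 (L = 1 + 1 = 2)
R(K, P) = 1 (R(K, P) = 2 - (1 + 0) = 2 - 1*1 = 2 - 1 = 1)
1/(-134 + (R(-5*L - 4, -5) + 9)²) = 1/(-134 + (1 + 9)²) = 1/(-134 + 10²) = 1/(-134 + 100) = 1/(-34) = -1/34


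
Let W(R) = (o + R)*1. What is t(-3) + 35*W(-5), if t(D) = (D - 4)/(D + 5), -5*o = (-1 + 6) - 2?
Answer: -399/2 ≈ -199.50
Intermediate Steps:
o = -3/5 (o = -((-1 + 6) - 2)/5 = -(5 - 2)/5 = -1/5*3 = -3/5 ≈ -0.60000)
t(D) = (-4 + D)/(5 + D)
W(R) = -3/5 + R (W(R) = (-3/5 + R)*1 = -3/5 + R)
t(-3) + 35*W(-5) = (-4 - 3)/(5 - 3) + 35*(-3/5 - 5) = -7/2 + 35*(-28/5) = (1/2)*(-7) - 196 = -7/2 - 196 = -399/2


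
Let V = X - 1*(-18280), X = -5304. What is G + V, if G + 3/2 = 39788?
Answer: 105525/2 ≈ 52763.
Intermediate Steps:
G = 79573/2 (G = -3/2 + 39788 = 79573/2 ≈ 39787.)
V = 12976 (V = -5304 - 1*(-18280) = -5304 + 18280 = 12976)
G + V = 79573/2 + 12976 = 105525/2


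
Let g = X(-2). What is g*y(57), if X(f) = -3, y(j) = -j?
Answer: 171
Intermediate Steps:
g = -3
g*y(57) = -(-3)*57 = -3*(-57) = 171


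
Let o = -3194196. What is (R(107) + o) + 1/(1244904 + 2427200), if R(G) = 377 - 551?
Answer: -11730058854479/3672104 ≈ -3.1944e+6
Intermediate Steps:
R(G) = -174
(R(107) + o) + 1/(1244904 + 2427200) = (-174 - 3194196) + 1/(1244904 + 2427200) = -3194370 + 1/3672104 = -11730058854479/3672104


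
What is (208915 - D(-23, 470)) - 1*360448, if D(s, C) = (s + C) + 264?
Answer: -152244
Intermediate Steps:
D(s, C) = 264 + C + s (D(s, C) = (C + s) + 264 = 264 + C + s)
(208915 - D(-23, 470)) - 1*360448 = (208915 - (264 + 470 - 23)) - 1*360448 = (208915 - 1*711) - 360448 = (208915 - 711) - 360448 = 208204 - 360448 = -152244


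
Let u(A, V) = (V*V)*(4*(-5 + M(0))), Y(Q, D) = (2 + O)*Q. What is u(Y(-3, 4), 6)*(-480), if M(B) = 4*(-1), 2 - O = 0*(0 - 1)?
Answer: 622080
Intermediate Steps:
O = 2 (O = 2 - 0*(0 - 1) = 2 - 0*(-1) = 2 - 1*0 = 2 + 0 = 2)
M(B) = -4
Y(Q, D) = 4*Q (Y(Q, D) = (2 + 2)*Q = 4*Q)
u(A, V) = -36*V² (u(A, V) = (V*V)*(4*(-5 - 4)) = V²*(4*(-9)) = V²*(-36) = -36*V²)
u(Y(-3, 4), 6)*(-480) = -36*6²*(-480) = -36*36*(-480) = -1296*(-480) = 622080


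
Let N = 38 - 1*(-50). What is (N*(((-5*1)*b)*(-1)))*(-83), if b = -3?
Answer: 109560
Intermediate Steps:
N = 88 (N = 38 + 50 = 88)
(N*(((-5*1)*b)*(-1)))*(-83) = (88*((-5*1*(-3))*(-1)))*(-83) = (88*(-5*(-3)*(-1)))*(-83) = (88*(15*(-1)))*(-83) = (88*(-15))*(-83) = -1320*(-83) = 109560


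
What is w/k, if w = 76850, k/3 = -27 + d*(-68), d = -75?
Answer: 76850/15219 ≈ 5.0496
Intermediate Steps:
k = 15219 (k = 3*(-27 - 75*(-68)) = 3*(-27 + 5100) = 3*5073 = 15219)
w/k = 76850/15219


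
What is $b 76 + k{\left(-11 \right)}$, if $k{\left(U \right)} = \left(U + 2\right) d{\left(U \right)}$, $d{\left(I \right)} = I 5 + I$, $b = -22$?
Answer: $-1078$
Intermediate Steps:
$d{\left(I \right)} = 6 I$ ($d{\left(I \right)} = 5 I + I = 6 I$)
$k{\left(U \right)} = 6 U \left(2 + U\right)$ ($k{\left(U \right)} = \left(U + 2\right) 6 U = \left(2 + U\right) 6 U = 6 U \left(2 + U\right)$)
$b 76 + k{\left(-11 \right)} = \left(-22\right) 76 + 6 \left(-11\right) \left(2 - 11\right) = -1672 + 6 \left(-11\right) \left(-9\right) = -1672 + 594 = -1078$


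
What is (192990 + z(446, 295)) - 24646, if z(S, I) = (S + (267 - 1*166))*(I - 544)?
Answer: 32141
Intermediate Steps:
z(S, I) = (-544 + I)*(101 + S) (z(S, I) = (S + (267 - 166))*(-544 + I) = (S + 101)*(-544 + I) = (101 + S)*(-544 + I) = (-544 + I)*(101 + S))
(192990 + z(446, 295)) - 24646 = (192990 + (-54944 - 544*446 + 101*295 + 295*446)) - 24646 = (192990 + (-54944 - 242624 + 29795 + 131570)) - 24646 = (192990 - 136203) - 24646 = 56787 - 24646 = 32141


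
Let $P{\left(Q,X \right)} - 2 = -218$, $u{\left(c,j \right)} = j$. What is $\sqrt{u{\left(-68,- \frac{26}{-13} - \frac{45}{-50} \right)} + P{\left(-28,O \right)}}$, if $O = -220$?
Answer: $\frac{i \sqrt{21310}}{10} \approx 14.598 i$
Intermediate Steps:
$P{\left(Q,X \right)} = -216$ ($P{\left(Q,X \right)} = 2 - 218 = -216$)
$\sqrt{u{\left(-68,- \frac{26}{-13} - \frac{45}{-50} \right)} + P{\left(-28,O \right)}} = \sqrt{\left(- \frac{26}{-13} - \frac{45}{-50}\right) - 216} = \sqrt{\left(\left(-26\right) \left(- \frac{1}{13}\right) - - \frac{9}{10}\right) - 216} = \sqrt{\left(2 + \frac{9}{10}\right) - 216} = \sqrt{\frac{29}{10} - 216} = \sqrt{- \frac{2131}{10}} = \frac{i \sqrt{21310}}{10}$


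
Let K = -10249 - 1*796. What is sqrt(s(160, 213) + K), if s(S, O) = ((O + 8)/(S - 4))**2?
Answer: I*sqrt(1590191)/12 ≈ 105.09*I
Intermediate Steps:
K = -11045 (K = -10249 - 796 = -11045)
s(S, O) = (8 + O)**2/(-4 + S)**2 (s(S, O) = ((8 + O)/(-4 + S))**2 = (8 + O)**2/(-4 + S)**2)
sqrt(s(160, 213) + K) = sqrt((8 + 213)**2/(-4 + 160)**2 - 11045) = sqrt(221**2/156**2 - 11045) = sqrt((1/24336)*48841 - 11045) = sqrt(289/144 - 11045) = sqrt(-1590191/144) = I*sqrt(1590191)/12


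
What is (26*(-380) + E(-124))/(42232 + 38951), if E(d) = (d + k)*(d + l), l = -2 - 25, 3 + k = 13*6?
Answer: -827/27061 ≈ -0.030561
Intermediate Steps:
k = 75 (k = -3 + 13*6 = -3 + 78 = 75)
l = -27
E(d) = (-27 + d)*(75 + d) (E(d) = (d + 75)*(d - 27) = (75 + d)*(-27 + d) = (-27 + d)*(75 + d))
(26*(-380) + E(-124))/(42232 + 38951) = (26*(-380) + (-2025 + (-124)² + 48*(-124)))/(42232 + 38951) = (-9880 + (-2025 + 15376 - 5952))/81183 = (-9880 + 7399)*(1/81183) = -2481*1/81183 = -827/27061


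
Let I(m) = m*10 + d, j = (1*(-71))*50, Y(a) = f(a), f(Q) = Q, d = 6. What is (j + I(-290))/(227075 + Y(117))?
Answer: -1611/56798 ≈ -0.028364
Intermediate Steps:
Y(a) = a
j = -3550 (j = -71*50 = -3550)
I(m) = 6 + 10*m (I(m) = m*10 + 6 = 10*m + 6 = 6 + 10*m)
(j + I(-290))/(227075 + Y(117)) = (-3550 + (6 + 10*(-290)))/(227075 + 117) = (-3550 + (6 - 2900))/227192 = (-3550 - 2894)*(1/227192) = -6444*1/227192 = -1611/56798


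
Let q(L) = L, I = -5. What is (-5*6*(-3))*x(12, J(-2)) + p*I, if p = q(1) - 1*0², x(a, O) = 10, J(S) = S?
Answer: 895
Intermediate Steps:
p = 1 (p = 1 - 1*0² = 1 - 1*0 = 1 + 0 = 1)
(-5*6*(-3))*x(12, J(-2)) + p*I = (-5*6*(-3))*10 + 1*(-5) = -30*(-3)*10 - 5 = 90*10 - 5 = 900 - 5 = 895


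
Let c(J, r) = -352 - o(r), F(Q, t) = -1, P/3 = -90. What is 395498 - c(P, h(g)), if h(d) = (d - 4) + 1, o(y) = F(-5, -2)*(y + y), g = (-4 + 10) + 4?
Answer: 395836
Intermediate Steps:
P = -270 (P = 3*(-90) = -270)
g = 10 (g = 6 + 4 = 10)
o(y) = -2*y (o(y) = -(y + y) = -2*y)
h(d) = -3 + d (h(d) = (-4 + d) + 1 = -3 + d)
c(J, r) = -352 + 2*r (c(J, r) = -352 - (-2)*r = -352 + 2*r)
395498 - c(P, h(g)) = 395498 - (-352 + 2*(-3 + 10)) = 395498 - (-352 + 2*7) = 395498 - (-352 + 14) = 395498 - 1*(-338) = 395498 + 338 = 395836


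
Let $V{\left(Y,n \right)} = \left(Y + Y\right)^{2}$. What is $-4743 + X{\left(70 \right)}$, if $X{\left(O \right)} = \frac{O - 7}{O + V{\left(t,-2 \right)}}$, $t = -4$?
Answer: $- \frac{635499}{134} \approx -4742.5$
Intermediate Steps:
$V{\left(Y,n \right)} = 4 Y^{2}$ ($V{\left(Y,n \right)} = \left(2 Y\right)^{2} = 4 Y^{2}$)
$X{\left(O \right)} = \frac{-7 + O}{64 + O}$ ($X{\left(O \right)} = \frac{O - 7}{O + 4 \left(-4\right)^{2}} = \frac{-7 + O}{O + 4 \cdot 16} = \frac{-7 + O}{O + 64} = \frac{-7 + O}{64 + O}$)
$-4743 + X{\left(70 \right)} = -4743 + \frac{-7 + 70}{64 + 70} = -4743 + \frac{1}{134} \cdot 63 = -4743 + \frac{63}{134} = - \frac{635499}{134}$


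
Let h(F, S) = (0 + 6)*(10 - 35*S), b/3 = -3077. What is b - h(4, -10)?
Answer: -11391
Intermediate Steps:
b = -9231 (b = 3*(-3077) = -9231)
h(F, S) = 60 - 210*S (h(F, S) = 6*(10 - 35*S) = 60 - 210*S)
b - h(4, -10) = -9231 - (60 - 210*(-10)) = -9231 - (60 + 2100) = -9231 - 1*2160 = -9231 - 2160 = -11391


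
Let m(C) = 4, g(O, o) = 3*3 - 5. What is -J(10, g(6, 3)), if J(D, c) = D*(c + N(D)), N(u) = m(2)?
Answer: -80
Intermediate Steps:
g(O, o) = 4 (g(O, o) = 9 - 5 = 4)
N(u) = 4
J(D, c) = D*(4 + c) (J(D, c) = D*(c + 4) = D*(4 + c))
-J(10, g(6, 3)) = -10*(4 + 4) = -10*8 = -1*80 = -80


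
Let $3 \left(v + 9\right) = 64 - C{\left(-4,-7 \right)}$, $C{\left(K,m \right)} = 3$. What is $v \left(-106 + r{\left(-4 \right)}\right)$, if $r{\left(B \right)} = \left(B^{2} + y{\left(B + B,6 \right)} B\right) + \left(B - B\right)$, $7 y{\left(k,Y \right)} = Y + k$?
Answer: $- \frac{21148}{21} \approx -1007.0$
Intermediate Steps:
$y{\left(k,Y \right)} = \frac{Y}{7} + \frac{k}{7}$ ($y{\left(k,Y \right)} = \frac{Y + k}{7} = \frac{Y}{7} + \frac{k}{7}$)
$v = \frac{34}{3}$ ($v = -9 + \frac{64 - 3}{3} = -9 + \frac{1}{3} \cdot 61 = -9 + \frac{61}{3} = \frac{34}{3} \approx 11.333$)
$r{\left(B \right)} = B^{2} + B \left(\frac{6}{7} + \frac{2 B}{7}\right)$ ($r{\left(B \right)} = \left(B^{2} + \left(\frac{1}{7} \cdot 6 + \frac{B + B}{7}\right) B\right) + \left(B - B\right) = \left(B^{2} + \left(\frac{6}{7} + \frac{2 B}{7}\right) B\right) + 0 = \left(B^{2} + B \left(\frac{6}{7} + \frac{2 B}{7}\right)\right) + 0 = B^{2} + B \left(\frac{6}{7} + \frac{2 B}{7}\right)$)
$v \left(-106 + r{\left(-4 \right)}\right) = \frac{34 \left(-106 + \frac{3}{7} \left(-4\right) \left(2 + 3 \left(-4\right)\right)\right)}{3} = \frac{34 \left(-106 + \frac{3}{7} \left(-4\right) \left(2 - 12\right)\right)}{3} = \frac{34 \left(-106 + \frac{3}{7} \left(-4\right) \left(-10\right)\right)}{3} = \frac{34 \left(-106 + \frac{120}{7}\right)}{3} = \frac{34}{3} \left(- \frac{622}{7}\right) = - \frac{21148}{21}$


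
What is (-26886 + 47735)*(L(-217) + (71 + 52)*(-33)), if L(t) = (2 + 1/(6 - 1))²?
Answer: -2113129546/25 ≈ -8.4525e+7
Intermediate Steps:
L(t) = 121/25 (L(t) = (2 + 1/5)² = (2 + ⅕)² = (11/5)² = 121/25)
(-26886 + 47735)*(L(-217) + (71 + 52)*(-33)) = (-26886 + 47735)*(121/25 + (71 + 52)*(-33)) = 20849*(121/25 + 123*(-33)) = 20849*(121/25 - 4059) = 20849*(-101354/25) = -2113129546/25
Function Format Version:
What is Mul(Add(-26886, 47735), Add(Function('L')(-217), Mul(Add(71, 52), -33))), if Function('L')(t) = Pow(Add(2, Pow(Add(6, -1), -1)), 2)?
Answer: Rational(-2113129546, 25) ≈ -8.4525e+7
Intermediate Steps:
Function('L')(t) = Rational(121, 25) (Function('L')(t) = Pow(Add(2, Pow(5, -1)), 2) = Pow(Add(2, Rational(1, 5)), 2) = Pow(Rational(11, 5), 2) = Rational(121, 25))
Mul(Add(-26886, 47735), Add(Function('L')(-217), Mul(Add(71, 52), -33))) = Mul(Add(-26886, 47735), Add(Rational(121, 25), Mul(Add(71, 52), -33))) = Mul(20849, Add(Rational(121, 25), Mul(123, -33))) = Mul(20849, Add(Rational(121, 25), -4059)) = Mul(20849, Rational(-101354, 25)) = Rational(-2113129546, 25)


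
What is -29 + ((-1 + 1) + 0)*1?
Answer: -29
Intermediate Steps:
-29 + ((-1 + 1) + 0)*1 = -29 + (0 + 0)*1 = -29 + 0*1 = -29 + 0 = -29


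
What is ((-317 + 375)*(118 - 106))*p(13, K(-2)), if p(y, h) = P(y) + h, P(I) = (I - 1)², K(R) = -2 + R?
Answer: 97440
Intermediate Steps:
P(I) = (-1 + I)²
p(y, h) = h + (-1 + y)² (p(y, h) = (-1 + y)² + h = h + (-1 + y)²)
((-317 + 375)*(118 - 106))*p(13, K(-2)) = ((-317 + 375)*(118 - 106))*((-2 - 2) + (-1 + 13)²) = (58*12)*(-4 + 12²) = 696*(-4 + 144) = 696*140 = 97440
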